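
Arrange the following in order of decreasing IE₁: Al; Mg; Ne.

Ne is in period 2, group 18; Mg is in period 3, group 2; Al is in period 3, group 13.
Removing the outermost electron gets harder across a period and easier down a group.
These span different periods and groups, so the two trends combine.
Mg > Al: this pair runs against the simple trend — see the exception note.
Ne > Mg: relative to Mg, both the across-period and down-group shifts push Ne's first ionization energy up.
Note the exception: Mg has a higher first ionization energy than Al, contrary to the simple trend — Al's single 3p electron is easier to remove than one from Mg's filled 3s².
Approximate values (kJ/mol): Ne 2081, Mg 738, Al 578.
So from highest to lowest: Ne > Mg > Al.

Ne > Mg > Al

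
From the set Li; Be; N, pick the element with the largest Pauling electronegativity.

Smaller atoms with higher effective nuclear charge are more electronegative.
All lie in period 2, so electronegativity increases left to right.
The largest Pauling electronegativity among these belongs to N.

N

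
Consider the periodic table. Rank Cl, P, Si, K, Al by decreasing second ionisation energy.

K > Cl > P > Al > Si

Consider each +1 ion: Cl⁺ still has 6 valence electrons; P⁺ still has 4 valence electrons; Si⁺ still has 3 valence electrons; K⁺ is the bare [Ar] core; Al⁺ still has 2 valence electrons.
Pulling an electron out of a noble-gas core costs far more than removing a remaining valence electron, so K sits at the high end of IE_2.
Valence configurations: Cl⁺ [Ne]3s²3p⁴, P⁺ [Ne]3s²3p², Si⁺ [Ne]3s²3p¹, Al⁺ [Ne]3s².
Si⁺ loses a lone 3p electron whereas Al⁺ must break into a filled 3s² pair, so IE_2(Al) > IE_2(Si) even though Si has the higher nuclear charge.
Approximate IE_2 values (kJ/mol): Cl 2298, P 1907, Si 1577, K 3052, Al 1817.
Hence IE_2: Si < Al < P < Cl < K.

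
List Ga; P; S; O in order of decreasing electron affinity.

S, O, P, Ga

O is in period 2, group 16; P is in period 3, group 15; S is in period 3, group 16; Ga is in period 4, group 13.
EA tends to increase across a period and decrease down a group, though the pattern is less regular than for IE or radius.
These span different periods and groups, so the two trends combine.
P > Ga: relative to Ga, both the across-period and down-group shifts push P's electron affinity up.
O > P: both effects reinforce here, so O is clearly the higher of the two.
S > O: this pair runs against the simple trend — see the exception note.
Note the exception: S has a higher electron affinity than O, contrary to the simple trend — the compact 2p subshell of O repels the added electron more than S's larger 3p does.
Tabulated electron affinity (kJ/mol): O 141, P 72, S 200, Ga 29.
So from highest to lowest: S > O > P > Ga.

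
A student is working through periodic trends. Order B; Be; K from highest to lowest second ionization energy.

After 1 electron has been removed, what remains? B⁺ still has 2 valence electrons; Be⁺ still has 1 valence electron; K⁺ is the bare [Ar] core.
Core electrons are held far more tightly than valence electrons, so K tops the IE_2 order.
Valence configurations: B⁺ [He]2s², Be⁺ [He]2s¹.
Approximate IE_2 values (kJ/mol): B 2427, Be 1757, K 3052.
Putting it together, IE_2: Be < B < K.

K > B > Be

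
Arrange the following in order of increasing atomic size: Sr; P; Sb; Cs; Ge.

P < Ge < Sb < Sr < Cs

Atomic radius shrinks across a period as nuclear charge pulls the same shell inward, and grows down a group as new shells are added.
Neither a single period nor a single group — weigh both effects.
Ge > P: both effects reinforce here, so Ge is clearly the larger of the two.
Sb > Ge: the two effects oppose for this pair; the down-group effect wins (140 vs 121 pm).
Sr > Sb: both are in period 5; the period trend gives Sr the larger value.
Cs > Sr: relative to Sr, both the across-period and down-group shifts push Cs's atomic radius up.
For reference (pm): P 111, Ge 121, Sr 185, Sb 140, Cs 232.
So from smallest to largest: P < Ge < Sb < Sr < Cs.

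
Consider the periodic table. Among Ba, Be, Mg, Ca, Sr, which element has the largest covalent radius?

Ba

Across a period the added protons contract the valence shell; down a group each new principal shell makes the atom larger.
All are in group 2, so atomic radius increases down the group.
The largest covalent radius among these belongs to Ba.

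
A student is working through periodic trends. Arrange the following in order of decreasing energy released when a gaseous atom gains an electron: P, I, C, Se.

I > Se > C > P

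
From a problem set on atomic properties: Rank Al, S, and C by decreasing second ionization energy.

C, S, Al

After 1 electron has been removed, what remains? Al⁺ still has 2 valence electrons; S⁺ still has 5 valence electrons; C⁺ still has 3 valence electrons.
All are still removing valence electrons, so compare the +1 ions as you would atoms: IE_2 generally rises across a period (higher Z_eff) and falls down a group (larger shell), subject to the usual subshell exceptions.
Valence configurations: Al⁺ [Ne]3s², S⁺ [Ne]3s²3p³, C⁺ [He]2s²2p¹.
Approximate IE_2 values (kJ/mol): Al 1817, S 2252, C 2353.
Overall IE_2 order: Al < S < C.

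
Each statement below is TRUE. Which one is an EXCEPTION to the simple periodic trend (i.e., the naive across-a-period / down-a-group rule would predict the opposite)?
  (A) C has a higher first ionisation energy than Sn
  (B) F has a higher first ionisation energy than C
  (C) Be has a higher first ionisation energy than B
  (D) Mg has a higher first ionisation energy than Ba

The general trend: first ionisation energy increases across a period and decreases down a group.
(A) C (period 2, group 14) vs Sn (period 5, group 14): the stated order agrees with the simple trend.
(B) F (period 2, group 17) vs C (period 2, group 14): the stated order agrees with the simple trend.
(C) Be (period 2, group 2) vs B (period 2, group 13): the stated order contradicts the simple trend.
(D) Mg (period 3, group 2) vs Ba (period 6, group 2): the stated order agrees with the simple trend.
The exception is (C): removing B's lone 2p electron is easier than breaking Be's filled 2s².

(C)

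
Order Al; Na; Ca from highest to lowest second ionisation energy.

Na > Al > Ca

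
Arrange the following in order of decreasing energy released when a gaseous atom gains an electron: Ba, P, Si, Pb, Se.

Electron affinity generally becomes more exothermic across a period toward the halogens and less exothermic down a group.
Neither a single period nor a single group — weigh both effects.
Pb > Ba: Pb lies to the right of Ba in period 6, so the across-period effect alone puts Pb higher.
P > Pb: both effects reinforce here, so P is clearly the higher of the two.
Si > P: this pair runs against the simple trend — see the exception note.
Se > Si: period and group pull opposite ways; the across-period shift dominates (195 vs 134 kJ/mol).
Note the exception: Si has a higher electron affinity than P, contrary to the simple trend — adding an electron to P's half-filled 3p³ is unfavourable, so Si (3p²) has the more exothermic EA.
Tabulated electron affinity (kJ/mol): Si 134, P 72, Se 195, Ba 14, Pb 35.
So from highest to lowest: Se > Si > P > Pb > Ba.

Se, Si, P, Pb, Ba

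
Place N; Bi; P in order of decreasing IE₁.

N, P, Bi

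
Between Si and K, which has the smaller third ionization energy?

The third ionization energy removes an electron from the +2 ion. For each element: Si²⁺ still has 2 valence electrons; K²⁺ is already 1 electron into the core.
Core electrons are held far more tightly than valence electrons, so K tops the IE_3 order.
Tabulated IE_3 (kJ/mol): Si 3232, K 4420.
Hence IE_3: Si < K.

Si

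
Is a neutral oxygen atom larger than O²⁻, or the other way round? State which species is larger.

O²⁻

Forming O²⁻ adds 2 electrons to O. More electron–electron repulsion in the same shell, with unchanged nuclear charge, lets the cloud expand.
An anion is larger than its parent atom: O²⁻ > O.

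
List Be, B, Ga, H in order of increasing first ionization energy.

Ga < B < Be < H

IE₁ increases left→right with effective nuclear charge and decreases top→bottom as the valence shell moves farther out.
Neither a single period nor a single group — weigh both effects.
B > Ga: they share group 13; the group trend gives B the larger value.
Be > B: this pair runs against the simple trend — see the exception note.
H > Be: period and group pull opposite ways; the down-group shift dominates (1312 vs 900 kJ/mol).
Note the exception: Be has a higher first ionization energy than B, contrary to the simple trend — removing B's lone 2p electron is easier than breaking Be's filled 2s².
For reference (kJ/mol): H 1312, Be 900, B 801, Ga 579.
So from lowest to highest: Ga < B < Be < H.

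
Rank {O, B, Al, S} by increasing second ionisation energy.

After 1 electron has been removed, what remains? O⁺ still has 5 valence electrons; B⁺ still has 2 valence electrons; Al⁺ still has 2 valence electrons; S⁺ still has 5 valence electrons.
All are still removing valence electrons, so compare the +1 ions as you would atoms: IE_2 generally rises across a period (higher Z_eff) and falls down a group (larger shell), subject to the usual subshell exceptions.
Valence configurations: O⁺ [He]2s²2p³, B⁺ [He]2s², Al⁺ [Ne]3s², S⁺ [Ne]3s²3p³.
Approximate IE_2 values (kJ/mol): O 3388, B 2427, Al 1817, S 2252.
Overall IE_2 order: Al < S < B < O.

Al < S < B < O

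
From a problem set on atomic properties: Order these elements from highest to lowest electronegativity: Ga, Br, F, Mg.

F is in period 2, group 17; Mg is in period 3, group 2; Ga is in period 4, group 13; Br is in period 4, group 17.
EN rises left→right (higher Z_eff, smaller atoms) and falls top→bottom (larger, more shielded atoms).
Here both period and group differ, so the two effects have to be weighed against each other.
Ga > Mg: period and group pull opposite ways; the across-period shift dominates (1.81 vs 1.31).
Br > Ga: Br lies to the right of Ga in period 4, so the across-period effect alone puts Br higher.
F > Br: F sits above Br in group 17, so the down-group effect alone puts F higher.
For reference (Pauling): F 3.98, Mg 1.31, Ga 1.81, Br 2.96.
So from highest to lowest: F > Br > Ga > Mg.

F, Br, Ga, Mg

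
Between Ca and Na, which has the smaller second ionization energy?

Ca

The second ionization energy removes an electron from the +1 ion. For each element: Ca⁺ still has 1 valence electron; Na⁺ is the bare [Ne] core.
Core electrons are held far more tightly than valence electrons, so Na tops the IE_2 order.
Approximate IE_2 values (kJ/mol): Ca 1145, Na 4562.
So the second ionization energies run Ca < Na.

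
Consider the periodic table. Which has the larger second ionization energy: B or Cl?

B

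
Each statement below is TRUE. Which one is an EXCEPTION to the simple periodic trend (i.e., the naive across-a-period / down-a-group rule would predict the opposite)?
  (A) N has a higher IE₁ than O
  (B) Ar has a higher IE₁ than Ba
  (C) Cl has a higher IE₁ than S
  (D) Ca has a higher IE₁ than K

(A)

The general trend: IE₁ increases across a period and decreases down a group.
(A) N (period 2, group 15) vs O (period 2, group 16): the stated order contradicts the simple trend.
(B) Ar (period 3, group 18) vs Ba (period 6, group 2): the stated order agrees with the simple trend.
(C) Cl (period 3, group 17) vs S (period 3, group 16): the stated order agrees with the simple trend.
(D) Ca (period 4, group 2) vs K (period 4, group 1): the stated order agrees with the simple trend.
The exception is (A): pairing an electron in O's 2p⁴ costs repulsion energy, so O ionizes more easily than half-filled N (2p³).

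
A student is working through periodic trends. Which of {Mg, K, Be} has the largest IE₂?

The second ionization energy removes an electron from the +1 ion. For each element: Mg⁺ still has 1 valence electron; K⁺ is the bare [Ar] core; Be⁺ still has 1 valence electron.
Breaking into a closed-shell core is much more expensive than removing a leftover valence electron — K has the largest IE_2 here.
Valence configurations: Mg⁺ [Ne]3s¹, Be⁺ [He]2s¹.
Approximate IE_2 values (kJ/mol): Mg 1451, K 3052, Be 1757.
So the second ionization energies run Mg < Be < K.

K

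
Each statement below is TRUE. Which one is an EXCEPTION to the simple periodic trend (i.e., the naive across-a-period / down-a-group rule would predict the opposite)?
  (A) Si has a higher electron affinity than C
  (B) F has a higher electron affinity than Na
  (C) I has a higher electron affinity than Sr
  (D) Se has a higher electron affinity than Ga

The general trend: electron affinity increases across a period and decreases down a group.
(A) Si (period 3, group 14) vs C (period 2, group 14): the stated order contradicts the simple trend.
(B) F (period 2, group 17) vs Na (period 3, group 1): the stated order agrees with the simple trend.
(C) I (period 5, group 17) vs Sr (period 5, group 2): the stated order agrees with the simple trend.
(D) Se (period 4, group 16) vs Ga (period 4, group 13): the stated order agrees with the simple trend.
The exception is (A): Si's larger, more diffuse 3p orbitals accept an added electron slightly more readily than C's compact 2p.

(A)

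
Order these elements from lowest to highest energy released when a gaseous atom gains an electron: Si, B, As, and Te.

B < As < Si < Te

B is in period 2, group 13; Si is in period 3, group 14; As is in period 4, group 15; Te is in period 5, group 16.
Electron affinity generally becomes more exothermic across a period toward the halogens and less exothermic down a group.
A diagonal step moves right (one effect) and down (the opposite effect) at once.
As > B: period and group pull opposite ways; the across-period shift dominates (78 vs 27 kJ/mol).
Si > As: the two effects oppose for this pair; the down-group effect wins (134 vs 78 kJ/mol).
Te > Si: period and group pull opposite ways; the across-period shift dominates (190 vs 134 kJ/mol).
Tabulated electron affinity (kJ/mol): B 27, Si 134, As 78, Te 190.
So from lowest to highest: B < As < Si < Te.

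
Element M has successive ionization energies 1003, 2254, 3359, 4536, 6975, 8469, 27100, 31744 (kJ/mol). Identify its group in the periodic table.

Look for the largest jump between consecutive ionization energies: IE7/IE6 ≈ 3.2, far larger than any earlier ratio.
That jump marks the point where a core electron is being removed. So the atom has 6 valence electrons.
A main-group element with 6 valence electrons is in group 16.

Group 16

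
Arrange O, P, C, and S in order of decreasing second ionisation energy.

O, C, S, P

After 1 electron has been removed, what remains? O⁺ still has 5 valence electrons; P⁺ still has 4 valence electrons; C⁺ still has 3 valence electrons; S⁺ still has 5 valence electrons.
All are still removing valence electrons, so compare the +1 ions as you would atoms: IE_2 generally rises across a period (higher Z_eff) and falls down a group (larger shell), subject to the usual subshell exceptions.
Valence configurations: O⁺ [He]2s²2p³, P⁺ [Ne]3s²3p², C⁺ [He]2s²2p¹, S⁺ [Ne]3s²3p³.
Approximate IE_2 values (kJ/mol): O 3388, P 1907, C 2353, S 2252.
So the second ionization energies run P < S < C < O.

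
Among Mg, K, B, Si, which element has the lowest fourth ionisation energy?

Si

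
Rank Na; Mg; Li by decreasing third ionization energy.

Li > Mg > Na

After 2 electrons have been removed, what remains? Na²⁺ is already 1 electron into the core; Mg²⁺ is the bare [Ne] core; Li²⁺ is already 1 electron into the core.
All of these are removing an electron from a noble-gas core or deeper; the smaller core (lower principal quantum number) is held far more tightly, and within a period the higher nuclear charge binds the same core more tightly.
Approximate IE_3 values (kJ/mol): Na 6910, Mg 7733, Li 11815.
Hence IE_3: Na < Mg < Li.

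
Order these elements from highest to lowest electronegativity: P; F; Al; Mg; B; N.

B is in period 2, group 13; N is in period 2, group 15; F is in period 2, group 17; Mg is in period 3, group 2; Al is in period 3, group 13; P is in period 3, group 15.
Electronegativity increases across a period and decreases down a group, tracking effective nuclear charge and atomic size.
Neither a single period nor a single group — weigh both effects.
Al > Mg: both are in period 3; the period trend gives Al the larger value.
B > Al: they share group 13; the group trend gives B the larger value.
P > B: the two effects oppose for this pair; the across-period effect wins (2.19 vs 2.04).
N > P: N sits above P in group 15, so the down-group effect alone puts N higher.
F > N: F lies to the right of N in period 2, so the across-period effect alone puts F higher.
Tabulated electronegativity (Pauling): B 2.04, N 3.04, F 3.98, Mg 1.31, Al 1.61, P 2.19.
So from highest to lowest: F > N > P > B > Al > Mg.

F > N > P > B > Al > Mg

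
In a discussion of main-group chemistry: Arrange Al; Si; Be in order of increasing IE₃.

Al < Si < Be

IE_3 is the cost of taking one more electron from the +2 cation: Al²⁺ still has 1 valence electron; Si²⁺ still has 2 valence electrons; Be²⁺ is the bare [He] core.
Breaking into a closed-shell core is much more expensive than removing a leftover valence electron — Be has the largest IE_3 here.
Valence configurations: Al²⁺ [Ne]3s¹, Si²⁺ [Ne]3s².
Approximate IE_3 values (kJ/mol): Al 2745, Si 3232, Be 14849.
Putting it together, IE_3: Al < Si < Be.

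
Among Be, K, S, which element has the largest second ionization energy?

K

After 1 electron has been removed, what remains? Be⁺ still has 1 valence electron; K⁺ is the bare [Ar] core; S⁺ still has 5 valence electrons.
Core electrons are held far more tightly than valence electrons, so K tops the IE_2 order.
Valence configurations: Be⁺ [He]2s¹, S⁺ [Ne]3s²3p³.
Tabulated IE_2 (kJ/mol): Be 1757, K 3052, S 2252.
Putting it together, IE_2: Be < S < K.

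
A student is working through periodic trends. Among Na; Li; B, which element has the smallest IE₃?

The third ionization energy removes an electron from the +2 ion. For each element: Na²⁺ is already 1 electron into the core; Li²⁺ is already 1 electron into the core; B²⁺ still has 1 valence electron.
Breaking into a closed-shell core is much more expensive than removing a leftover valence electron — Na and Li have the largest IE_3 here.
Approximate IE_3 values (kJ/mol): Na 6910, Li 11815, B 3660.
Hence IE_3: B < Na < Li.

B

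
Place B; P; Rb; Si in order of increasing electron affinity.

B < Rb < P < Si

B is in period 2, group 13; Si is in period 3, group 14; P is in period 3, group 15; Rb is in period 5, group 1.
EA tends to increase across a period and decrease down a group, though the pattern is less regular than for IE or radius.
These span different periods and groups, so the two trends combine.
Rb > B: this pair runs against the simple trend — see the exception note.
P > Rb: relative to Rb, both the across-period and down-group shifts push P's electron affinity up.
Si > P: this pair runs against the simple trend — see the exception note.
Note the exception: Rb has a higher electron affinity than B, contrary to the simple trend — B's ns²np¹ configuration gives only a small electron affinity — the sparsely filled np subshell binds an added electron weakly.
Note the exception: Si has a higher electron affinity than P, contrary to the simple trend — adding an electron to P's half-filled 3p³ is unfavourable, so Si (3p²) has the more exothermic EA.
For reference (kJ/mol): B 27, Si 134, P 72, Rb 47.
So from lowest to highest: B < Rb < P < Si.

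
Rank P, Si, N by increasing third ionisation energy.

P < Si < N

IE_3 is the cost of taking one more electron from the +2 cation: P²⁺ still has 3 valence electrons; Si²⁺ still has 2 valence electrons; N²⁺ still has 3 valence electrons.
All are still removing valence electrons, so compare the +2 ions as you would atoms: IE_3 generally rises across a period (higher Z_eff) and falls down a group (larger shell), subject to the usual subshell exceptions.
Valence configurations: P²⁺ [Ne]3s²3p¹, Si²⁺ [Ne]3s², N²⁺ [He]2s²2p¹.
P²⁺ loses a lone 3p electron whereas Si²⁺ must break into a filled 3s² pair, so IE_3(Si) > IE_3(P) even though P has the higher nuclear charge.
Tabulated IE_3 (kJ/mol): P 2914, Si 3232, N 4578.
So the third ionization energies run P < Si < N.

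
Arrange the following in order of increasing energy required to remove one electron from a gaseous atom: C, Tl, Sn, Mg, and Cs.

Cs < Tl < Sn < Mg < C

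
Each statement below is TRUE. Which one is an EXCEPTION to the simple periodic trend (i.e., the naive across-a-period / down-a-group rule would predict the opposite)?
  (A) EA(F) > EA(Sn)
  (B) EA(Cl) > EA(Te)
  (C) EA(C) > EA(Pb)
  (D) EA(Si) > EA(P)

(D)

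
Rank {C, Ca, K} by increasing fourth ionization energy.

After 3 electrons have been removed, what remains? C³⁺ still has 1 valence electron; Ca³⁺ is already 1 electron into the core; K³⁺ is already 2 electrons into the core.
Usually core removal costs more than valence removal, but here the competition is close: a tightly held n=2 valence electron can cost more to remove than an n=3 core electron, so the actual values have to decide it.
Approximate IE_4 values (kJ/mol): C 6223, Ca 6491, K 5877.
Putting it together, IE_4: K < C < Ca.

K < C < Ca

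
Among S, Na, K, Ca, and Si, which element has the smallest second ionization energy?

Consider each +1 ion: S⁺ still has 5 valence electrons; Na⁺ is the bare [Ne] core; K⁺ is the bare [Ar] core; Ca⁺ still has 1 valence electron; Si⁺ still has 3 valence electrons.
Breaking into a closed-shell core is much more expensive than removing a leftover valence electron — K and Na have the largest IE_2 here.
Valence configurations: S⁺ [Ne]3s²3p³, Ca⁺ [Ar]4s¹, Si⁺ [Ne]3s²3p¹.
The numbers (kJ/mol): S 2252, Na 4562, K 3052, Ca 1145, Si 1577.
Overall IE_2 order: Ca < Si < S < K < Na.

Ca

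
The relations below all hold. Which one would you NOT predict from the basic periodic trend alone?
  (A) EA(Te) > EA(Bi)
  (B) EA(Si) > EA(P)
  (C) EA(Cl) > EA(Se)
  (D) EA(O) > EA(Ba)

(B)

The general trend: electron affinity increases across a period and decreases down a group.
(A) Te (period 5, group 16) vs Bi (period 6, group 15): the stated order agrees with the simple trend.
(B) Si (period 3, group 14) vs P (period 3, group 15): the stated order contradicts the simple trend.
(C) Cl (period 3, group 17) vs Se (period 4, group 16): the stated order agrees with the simple trend.
(D) O (period 2, group 16) vs Ba (period 6, group 2): the stated order agrees with the simple trend.
The exception is (B): adding an electron to P's half-filled 3p³ is unfavourable, so Si (3p²) has the more exothermic EA.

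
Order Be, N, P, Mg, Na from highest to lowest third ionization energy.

Consider each +2 ion: Be²⁺ is the bare [He] core; N²⁺ still has 3 valence electrons; P²⁺ still has 3 valence electrons; Mg²⁺ is the bare [Ne] core; Na²⁺ is already 1 electron into the core.
Breaking into a closed-shell core is much more expensive than removing a leftover valence electron — Na, Mg and Be have the largest IE_3 here.
Valence configurations: N²⁺ [He]2s²2p¹, P²⁺ [Ne]3s²3p¹.
The numbers (kJ/mol): Be 14849, N 4578, P 2914, Mg 7733, Na 6910.
Hence IE_3: P < N < Na < Mg < Be.

Be > Mg > Na > N > P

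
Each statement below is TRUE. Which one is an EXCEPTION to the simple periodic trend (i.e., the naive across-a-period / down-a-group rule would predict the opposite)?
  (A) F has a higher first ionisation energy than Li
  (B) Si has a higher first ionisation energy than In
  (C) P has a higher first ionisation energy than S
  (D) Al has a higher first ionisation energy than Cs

(C)

The general trend: first ionisation energy increases across a period and decreases down a group.
(A) F (period 2, group 17) vs Li (period 2, group 1): the stated order agrees with the simple trend.
(B) Si (period 3, group 14) vs In (period 5, group 13): the stated order agrees with the simple trend.
(C) P (period 3, group 15) vs S (period 3, group 16): the stated order contradicts the simple trend.
(D) Al (period 3, group 13) vs Cs (period 6, group 1): the stated order agrees with the simple trend.
The exception is (C): S (3p⁴) ionizes more easily than half-filled P (3p³) because the paired 3p electron in S is pushed out by e⁻–e⁻ repulsion.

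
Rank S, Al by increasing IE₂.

Al < S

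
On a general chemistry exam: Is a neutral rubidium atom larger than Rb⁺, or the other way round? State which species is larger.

Forming Rb⁺ removes 1 electron from Rb. Fewer electrons for the same nuclear charge means less shielding and a higher Z_eff on the remaining electrons, and for main-group metals the entire outer shell is lost.
A cation is smaller than its parent atom: Rb⁺ < Rb.

Rb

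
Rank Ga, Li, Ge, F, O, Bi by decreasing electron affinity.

Li is in period 2, group 1; O is in period 2, group 16; F is in period 2, group 17; Ga is in period 4, group 13; Ge is in period 4, group 14; Bi is in period 6, group 15.
Atoms with high Z_eff and room in the valence shell (especially the halogens) have the most exothermic electron affinities.
Here both period and group differ, so the two effects have to be weighed against each other.
Li > Ga: the two effects oppose for this pair; the down-group effect wins (60 vs 29 kJ/mol).
Bi > Li: the two effects oppose for this pair; the across-period effect wins (91 vs 60 kJ/mol).
Ge > Bi: period and group pull opposite ways; the down-group shift dominates (119 vs 91 kJ/mol).
O > Ge: relative to Ge, both the across-period and down-group shifts push O's electron affinity up.
F > O: F lies to the right of O in period 2, so the across-period effect alone puts F higher.
For reference (kJ/mol): Li 60, O 141, F 328, Ga 29, Ge 119, Bi 91.
So from highest to lowest: F > O > Ge > Bi > Li > Ga.

F > O > Ge > Bi > Li > Ga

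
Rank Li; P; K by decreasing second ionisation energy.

Li > K > P

IE_2 is the cost of taking one more electron from the +1 cation: Li⁺ is the bare [He] core; P⁺ still has 4 valence electrons; K⁺ is the bare [Ar] core.
Pulling an electron out of a noble-gas core costs far more than removing a remaining valence electron, so K and Li sit at the high end of IE_2.
Approximate IE_2 values (kJ/mol): Li 7298, P 1907, K 3052.
Putting it together, IE_2: P < K < Li.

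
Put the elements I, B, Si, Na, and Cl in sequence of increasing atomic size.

B < Cl < Si < I < Na

B is in period 2, group 13; Na is in period 3, group 1; Si is in period 3, group 14; Cl is in period 3, group 17; I is in period 5, group 17.
Across a period the added protons contract the valence shell; down a group each new principal shell makes the atom larger.
Neither a single period nor a single group — weigh both effects.
Cl > B: the two effects oppose for this pair; the down-group effect wins (99 vs 85 pm).
Si > Cl: Si lies to the left of Cl in period 3, so the across-period effect alone puts Si larger.
I > Si: period and group pull opposite ways; the down-group shift dominates (133 vs 116 pm).
Na > I: period and group pull opposite ways; the across-period shift dominates (155 vs 133 pm).
Tabulated atomic radius (pm): B 85, Na 155, Si 116, Cl 99, I 133.
So from smallest to largest: B < Cl < Si < I < Na.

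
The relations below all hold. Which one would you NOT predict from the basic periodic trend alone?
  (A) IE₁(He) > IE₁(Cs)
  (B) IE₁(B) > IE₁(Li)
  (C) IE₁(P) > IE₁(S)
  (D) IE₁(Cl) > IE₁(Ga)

The general trend: IE₁ increases across a period and decreases down a group.
(A) He (period 1, group 18) vs Cs (period 6, group 1): the stated order agrees with the simple trend.
(B) B (period 2, group 13) vs Li (period 2, group 1): the stated order agrees with the simple trend.
(C) P (period 3, group 15) vs S (period 3, group 16): the stated order contradicts the simple trend.
(D) Cl (period 3, group 17) vs Ga (period 4, group 13): the stated order agrees with the simple trend.
The exception is (C): S (3p⁴) ionizes more easily than half-filled P (3p³) because the paired 3p electron in S is pushed out by e⁻–e⁻ repulsion.

(C)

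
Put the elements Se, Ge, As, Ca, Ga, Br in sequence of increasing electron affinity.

Ca < Ga < As < Ge < Se < Br

Ca is in period 4, group 2; Ga is in period 4, group 13; Ge is in period 4, group 14; As is in period 4, group 15; Se is in period 4, group 16; Br is in period 4, group 17.
EA tends to increase across a period and decrease down a group, though the pattern is less regular than for IE or radius.
All lie in period 4; the across-period trend (electron affinity increases left to right) applies, with the exception below.
Note the exception: Ge has a higher electron affinity than As, contrary to the simple trend — adding an electron to As's half-filled 4p³ is unfavourable, so Ge (4p²) has the more exothermic EA.
For reference (kJ/mol): Ca 2, Ga 29, Ge 119, As 78, Se 195, Br 325.
So from lowest to highest: Ca < Ga < As < Ge < Se < Br.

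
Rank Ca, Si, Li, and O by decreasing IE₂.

The second ionization energy removes an electron from the +1 ion. For each element: Ca⁺ still has 1 valence electron; Si⁺ still has 3 valence electrons; Li⁺ is the bare [He] core; O⁺ still has 5 valence electrons.
Breaking into a closed-shell core is much more expensive than removing a leftover valence electron — Li has the largest IE_2 here.
Valence configurations: Ca⁺ [Ar]4s¹, Si⁺ [Ne]3s²3p¹, O⁺ [He]2s²2p³.
Tabulated IE_2 (kJ/mol): Ca 1145, Si 1577, Li 7298, O 3388.
Overall IE_2 order: Ca < Si < O < Li.

Li, O, Si, Ca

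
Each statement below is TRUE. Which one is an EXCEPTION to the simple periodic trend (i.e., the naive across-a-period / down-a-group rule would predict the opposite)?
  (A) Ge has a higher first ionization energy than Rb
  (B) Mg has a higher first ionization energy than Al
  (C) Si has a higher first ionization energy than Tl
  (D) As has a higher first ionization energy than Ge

(B)

The general trend: first ionization energy increases across a period and decreases down a group.
(A) Ge (period 4, group 14) vs Rb (period 5, group 1): the stated order agrees with the simple trend.
(B) Mg (period 3, group 2) vs Al (period 3, group 13): the stated order contradicts the simple trend.
(C) Si (period 3, group 14) vs Tl (period 6, group 13): the stated order agrees with the simple trend.
(D) As (period 4, group 15) vs Ge (period 4, group 14): the stated order agrees with the simple trend.
The exception is (B): Al's single 3p electron is easier to remove than one from Mg's filled 3s².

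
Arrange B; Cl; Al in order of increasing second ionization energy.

IE_2 is the cost of taking one more electron from the +1 cation: B⁺ still has 2 valence electrons; Cl⁺ still has 6 valence electrons; Al⁺ still has 2 valence electrons.
All are still removing valence electrons, so compare the +1 ions as you would atoms: IE_2 generally rises across a period (higher Z_eff) and falls down a group (larger shell), subject to the usual subshell exceptions.
Valence configurations: B⁺ [He]2s², Cl⁺ [Ne]3s²3p⁴, Al⁺ [Ne]3s².
Approximate IE_2 values (kJ/mol): B 2427, Cl 2298, Al 1817.
So the second ionization energies run Al < Cl < B.

Al, Cl, B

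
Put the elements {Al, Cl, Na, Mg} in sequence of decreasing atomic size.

Across a period the added protons contract the valence shell; down a group each new principal shell makes the atom larger.
All lie in period 3, so atomic radius increases right to left.
So from largest to smallest: Na > Mg > Al > Cl.

Na > Mg > Al > Cl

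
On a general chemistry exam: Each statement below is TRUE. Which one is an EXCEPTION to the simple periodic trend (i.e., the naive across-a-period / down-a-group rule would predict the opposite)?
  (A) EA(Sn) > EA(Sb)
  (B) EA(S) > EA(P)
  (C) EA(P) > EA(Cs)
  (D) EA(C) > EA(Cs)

(A)

The general trend: electron affinity increases across a period and decreases down a group.
(A) Sn (period 5, group 14) vs Sb (period 5, group 15): the stated order contradicts the simple trend.
(B) S (period 3, group 16) vs P (period 3, group 15): the stated order agrees with the simple trend.
(C) P (period 3, group 15) vs Cs (period 6, group 1): the stated order agrees with the simple trend.
(D) C (period 2, group 14) vs Cs (period 6, group 1): the stated order agrees with the simple trend.
The exception is (A): adding an electron to Sb's half-filled 5p³ is unfavourable, so Sn has the more exothermic EA.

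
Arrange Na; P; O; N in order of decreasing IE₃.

Na > O > N > P

The third ionization energy removes an electron from the +2 ion. For each element: Na²⁺ is already 1 electron into the core; P²⁺ still has 3 valence electrons; O²⁺ still has 4 valence electrons; N²⁺ still has 3 valence electrons.
Breaking into a closed-shell core is much more expensive than removing a leftover valence electron — Na has the largest IE_3 here.
Valence configurations: P²⁺ [Ne]3s²3p¹, O²⁺ [He]2s²2p², N²⁺ [He]2s²2p¹.
Approximate IE_3 values (kJ/mol): Na 6910, P 2914, O 5300, N 4578.
Overall IE_3 order: P < N < O < Na.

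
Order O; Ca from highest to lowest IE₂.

After 1 electron has been removed, what remains? O⁺ still has 5 valence electrons; Ca⁺ still has 1 valence electron.
All are still removing valence electrons, so compare the +1 ions as you would atoms: IE_2 generally rises across a period (higher Z_eff) and falls down a group (larger shell), subject to the usual subshell exceptions.
Valence configurations: O⁺ [He]2s²2p³, Ca⁺ [Ar]4s¹.
Tabulated IE_2 (kJ/mol): O 3388, Ca 1145.
So the second ionization energies run Ca < O.

O, Ca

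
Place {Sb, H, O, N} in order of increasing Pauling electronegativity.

Sb < H < N < O

H is in period 1, group 1; N is in period 2, group 15; O is in period 2, group 16; Sb is in period 5, group 15.
Atoms toward the upper right of the periodic table pull bonding electrons most strongly.
Here both period and group differ, so the two effects have to be weighed against each other.
H > Sb: period and group pull opposite ways; the down-group shift dominates (2.20 vs 2.05).
N > H: period and group pull opposite ways; the across-period shift dominates (3.04 vs 2.20).
O > N: both are in period 2; the period trend gives O the larger value.
For reference (Pauling): H 2.20, N 3.04, O 3.44, Sb 2.05.
So from lowest to highest: Sb < H < N < O.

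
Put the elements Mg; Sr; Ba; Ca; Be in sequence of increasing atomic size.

Be < Mg < Ca < Sr < Ba

Be is in period 2, group 2; Mg is in period 3, group 2; Ca is in period 4, group 2; Sr is in period 5, group 2; Ba is in period 6, group 2.
Radius decreases left→right (rising Z_eff, same n) and increases top→bottom (higher n).
All are in group 2, so atomic radius increases down the group.
So from smallest to largest: Be < Mg < Ca < Sr < Ba.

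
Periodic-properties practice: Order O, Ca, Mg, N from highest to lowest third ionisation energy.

Mg > O > Ca > N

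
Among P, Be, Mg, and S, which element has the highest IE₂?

IE_2 is the cost of taking one more electron from the +1 cation: P⁺ still has 4 valence electrons; Be⁺ still has 1 valence electron; Mg⁺ still has 1 valence electron; S⁺ still has 5 valence electrons.
All are still removing valence electrons, so compare the +1 ions as you would atoms: IE_2 generally rises across a period (higher Z_eff) and falls down a group (larger shell), subject to the usual subshell exceptions.
Valence configurations: P⁺ [Ne]3s²3p², Be⁺ [He]2s¹, Mg⁺ [Ne]3s¹, S⁺ [Ne]3s²3p³.
Tabulated IE_2 (kJ/mol): P 1907, Be 1757, Mg 1451, S 2252.
Hence IE_2: Mg < Be < P < S.

S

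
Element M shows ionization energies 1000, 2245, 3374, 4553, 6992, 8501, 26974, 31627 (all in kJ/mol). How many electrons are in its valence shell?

6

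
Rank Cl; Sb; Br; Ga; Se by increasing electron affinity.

Ga < Sb < Se < Br < Cl

Adding an electron releases more energy for atoms nearer the top right (short of the noble gases).
Neither a single period nor a single group — weigh both effects.
Sb > Ga: period and group pull opposite ways; the across-period shift dominates (103 vs 29 kJ/mol).
Se > Sb: relative to Sb, both the across-period and down-group shifts push Se's electron affinity up.
Br > Se: both are in period 4; the period trend gives Br the larger value.
Cl > Br: Cl sits above Br in group 17, so the down-group effect alone puts Cl higher.
Tabulated electron affinity (kJ/mol): Cl 349, Ga 29, Se 195, Br 325, Sb 103.
So from lowest to highest: Ga < Sb < Se < Br < Cl.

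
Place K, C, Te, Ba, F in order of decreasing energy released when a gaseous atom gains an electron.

C is in period 2, group 14; F is in period 2, group 17; K is in period 4, group 1; Te is in period 5, group 16; Ba is in period 6, group 2.
Atoms with high Z_eff and room in the valence shell (especially the halogens) have the most exothermic electron affinities.
Neither a single period nor a single group — weigh both effects.
K > Ba: period and group pull opposite ways; the down-group shift dominates (48 vs 14 kJ/mol).
C > K: both effects reinforce here, so C is clearly the higher of the two.
Te > C: the two effects oppose for this pair; the across-period effect wins (190 vs 122 kJ/mol).
F > Te: both effects reinforce here, so F is clearly the higher of the two.
Tabulated electron affinity (kJ/mol): C 122, F 328, K 48, Te 190, Ba 14.
So from highest to lowest: F > Te > C > K > Ba.

F > Te > C > K > Ba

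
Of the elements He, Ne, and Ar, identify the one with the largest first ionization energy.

He

Across a period the outer electron is held more tightly (higher IE₁); down a group it sits in a higher shell, more shielded, and comes off more easily.
All are in group 18, so first ionization energy increases up the group.
The largest first ionization energy among these belongs to He.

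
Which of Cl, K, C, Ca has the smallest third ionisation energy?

Cl

Consider each +2 ion: Cl²⁺ still has 5 valence electrons; K²⁺ is already 1 electron into the core; C²⁺ still has 2 valence electrons; Ca²⁺ is the bare [Ar] core.
Usually core removal costs more than valence removal, but here the competition is close: a tightly held n=2 valence electron can cost more to remove than an n=3 core electron, so the actual values have to decide it.
Valence configurations: Cl²⁺ [Ne]3s²3p³, C²⁺ [He]2s².
The numbers (kJ/mol): Cl 3822, K 4420, C 4620, Ca 4912.
Putting it together, IE_3: Cl < K < C < Ca.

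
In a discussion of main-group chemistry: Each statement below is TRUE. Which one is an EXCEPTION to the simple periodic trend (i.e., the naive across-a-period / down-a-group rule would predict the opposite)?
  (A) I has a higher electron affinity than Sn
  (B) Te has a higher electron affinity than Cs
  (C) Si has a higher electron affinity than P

(C)

The general trend: electron affinity increases across a period and decreases down a group.
(A) I (period 5, group 17) vs Sn (period 5, group 14): the stated order agrees with the simple trend.
(B) Te (period 5, group 16) vs Cs (period 6, group 1): the stated order agrees with the simple trend.
(C) Si (period 3, group 14) vs P (period 3, group 15): the stated order contradicts the simple trend.
The exception is (C): adding an electron to P's half-filled 3p³ is unfavourable, so Si (3p²) has the more exothermic EA.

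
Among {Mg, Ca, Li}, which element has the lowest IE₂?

Ca

Consider each +1 ion: Mg⁺ still has 1 valence electron; Ca⁺ still has 1 valence electron; Li⁺ is the bare [He] core.
Core electrons are held far more tightly than valence electrons, so Li tops the IE_2 order.
Valence configurations: Mg⁺ [Ne]3s¹, Ca⁺ [Ar]4s¹.
Approximate IE_2 values (kJ/mol): Mg 1451, Ca 1145, Li 7298.
So the second ionization energies run Ca < Mg < Li.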